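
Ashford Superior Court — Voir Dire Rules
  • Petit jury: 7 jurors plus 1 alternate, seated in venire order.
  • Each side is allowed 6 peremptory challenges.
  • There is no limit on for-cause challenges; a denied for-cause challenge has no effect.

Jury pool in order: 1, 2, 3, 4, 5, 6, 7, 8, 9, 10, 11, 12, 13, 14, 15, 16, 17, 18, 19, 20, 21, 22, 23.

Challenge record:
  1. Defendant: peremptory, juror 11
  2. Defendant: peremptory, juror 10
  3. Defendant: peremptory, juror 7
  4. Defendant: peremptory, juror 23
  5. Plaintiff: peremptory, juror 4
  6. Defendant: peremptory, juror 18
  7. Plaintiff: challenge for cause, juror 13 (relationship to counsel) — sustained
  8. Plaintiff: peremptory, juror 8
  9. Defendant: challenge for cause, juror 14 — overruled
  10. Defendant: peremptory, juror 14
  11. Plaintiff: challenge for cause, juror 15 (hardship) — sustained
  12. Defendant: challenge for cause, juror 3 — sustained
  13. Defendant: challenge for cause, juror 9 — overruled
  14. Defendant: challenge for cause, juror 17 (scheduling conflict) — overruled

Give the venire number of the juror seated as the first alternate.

17

Removed: #3, #4, #7, #8, #10, #11, #13, #14, #15, #18, #23. (#9, #17 stay — for-cause denied.)
Filling seats in venire order through position 8: #1, #2, #5, #6, #9, #12, #16, #17.
So alternate 1 is #17.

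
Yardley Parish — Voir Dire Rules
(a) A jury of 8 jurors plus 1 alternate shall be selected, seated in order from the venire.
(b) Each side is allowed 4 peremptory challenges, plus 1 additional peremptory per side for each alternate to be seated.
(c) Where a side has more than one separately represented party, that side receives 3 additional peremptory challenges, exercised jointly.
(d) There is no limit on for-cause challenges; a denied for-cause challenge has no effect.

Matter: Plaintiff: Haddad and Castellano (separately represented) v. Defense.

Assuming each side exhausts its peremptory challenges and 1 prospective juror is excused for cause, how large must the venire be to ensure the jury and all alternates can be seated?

23

Seats to fill: 8 + 1 alternates = 9.
Peremptories — Plaintiff: 4 + 1×1 + 3 = 8; Defense: 4 + 1×1 = 5; total 13.
For-cause removals: 1.
Minimum venire: 9 + 13 + 1 = 23.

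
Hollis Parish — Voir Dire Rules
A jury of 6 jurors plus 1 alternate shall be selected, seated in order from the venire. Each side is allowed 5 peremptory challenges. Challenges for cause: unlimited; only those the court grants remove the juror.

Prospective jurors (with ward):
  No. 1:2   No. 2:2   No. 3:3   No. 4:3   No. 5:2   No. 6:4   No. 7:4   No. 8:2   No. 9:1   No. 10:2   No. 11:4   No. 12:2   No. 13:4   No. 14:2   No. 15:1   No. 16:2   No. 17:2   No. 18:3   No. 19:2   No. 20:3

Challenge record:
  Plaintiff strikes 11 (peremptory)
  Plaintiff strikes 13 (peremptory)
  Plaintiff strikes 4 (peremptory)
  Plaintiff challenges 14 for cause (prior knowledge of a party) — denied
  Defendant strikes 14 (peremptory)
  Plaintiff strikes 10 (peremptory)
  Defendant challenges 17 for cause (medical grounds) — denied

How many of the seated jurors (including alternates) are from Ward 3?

1

Removed: #4, #10, #11, #13, #14.
Seated (7 incl. alternates): #1, #2, #3, #5, #6, #7, #8.
Of those, in Ward 3: #3 → 1.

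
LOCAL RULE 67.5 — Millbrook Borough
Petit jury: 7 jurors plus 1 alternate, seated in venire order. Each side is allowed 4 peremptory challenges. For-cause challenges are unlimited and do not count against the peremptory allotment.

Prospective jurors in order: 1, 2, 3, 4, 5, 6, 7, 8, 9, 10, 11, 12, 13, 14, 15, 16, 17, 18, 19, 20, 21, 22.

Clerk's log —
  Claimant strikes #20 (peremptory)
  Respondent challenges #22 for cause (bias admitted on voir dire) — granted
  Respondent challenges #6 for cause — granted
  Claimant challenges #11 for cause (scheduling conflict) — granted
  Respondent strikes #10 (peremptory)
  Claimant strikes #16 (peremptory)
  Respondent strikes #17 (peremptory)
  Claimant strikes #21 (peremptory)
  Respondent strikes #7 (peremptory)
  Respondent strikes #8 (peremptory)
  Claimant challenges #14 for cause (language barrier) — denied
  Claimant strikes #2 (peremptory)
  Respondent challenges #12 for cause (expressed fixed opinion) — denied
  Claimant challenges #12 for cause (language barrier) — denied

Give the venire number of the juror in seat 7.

13

Removed: #2, #6, #7, #8, #10, #11, #16, #17, #20, #21, #22. (#12, #14 stay — for-cause denied.)
Filling seats in venire order through position 7: #1, #3, #4, #5, #9, #12, #13.
So seat 7 is #13.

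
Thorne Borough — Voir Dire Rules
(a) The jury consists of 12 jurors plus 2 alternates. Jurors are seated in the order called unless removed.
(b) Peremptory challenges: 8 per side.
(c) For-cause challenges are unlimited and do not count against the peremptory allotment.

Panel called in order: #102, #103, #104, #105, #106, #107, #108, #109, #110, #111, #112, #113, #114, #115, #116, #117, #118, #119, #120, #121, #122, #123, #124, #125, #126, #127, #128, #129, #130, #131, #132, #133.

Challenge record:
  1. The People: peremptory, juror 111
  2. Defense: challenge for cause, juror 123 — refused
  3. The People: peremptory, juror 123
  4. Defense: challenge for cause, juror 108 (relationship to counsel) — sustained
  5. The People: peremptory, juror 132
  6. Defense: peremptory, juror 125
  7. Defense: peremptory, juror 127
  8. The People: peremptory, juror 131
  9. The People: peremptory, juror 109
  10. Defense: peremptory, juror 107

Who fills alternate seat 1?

118

Removed: #107, #108, #109, #111, #123, #125, #127, #131, #132.
Seating in order: seats 1–12 → #102, #103, #104, #105, #106, #110, #112, #113, #114, #115, #116, #117; alternates → #118, #119.
So alternate 1 is #118.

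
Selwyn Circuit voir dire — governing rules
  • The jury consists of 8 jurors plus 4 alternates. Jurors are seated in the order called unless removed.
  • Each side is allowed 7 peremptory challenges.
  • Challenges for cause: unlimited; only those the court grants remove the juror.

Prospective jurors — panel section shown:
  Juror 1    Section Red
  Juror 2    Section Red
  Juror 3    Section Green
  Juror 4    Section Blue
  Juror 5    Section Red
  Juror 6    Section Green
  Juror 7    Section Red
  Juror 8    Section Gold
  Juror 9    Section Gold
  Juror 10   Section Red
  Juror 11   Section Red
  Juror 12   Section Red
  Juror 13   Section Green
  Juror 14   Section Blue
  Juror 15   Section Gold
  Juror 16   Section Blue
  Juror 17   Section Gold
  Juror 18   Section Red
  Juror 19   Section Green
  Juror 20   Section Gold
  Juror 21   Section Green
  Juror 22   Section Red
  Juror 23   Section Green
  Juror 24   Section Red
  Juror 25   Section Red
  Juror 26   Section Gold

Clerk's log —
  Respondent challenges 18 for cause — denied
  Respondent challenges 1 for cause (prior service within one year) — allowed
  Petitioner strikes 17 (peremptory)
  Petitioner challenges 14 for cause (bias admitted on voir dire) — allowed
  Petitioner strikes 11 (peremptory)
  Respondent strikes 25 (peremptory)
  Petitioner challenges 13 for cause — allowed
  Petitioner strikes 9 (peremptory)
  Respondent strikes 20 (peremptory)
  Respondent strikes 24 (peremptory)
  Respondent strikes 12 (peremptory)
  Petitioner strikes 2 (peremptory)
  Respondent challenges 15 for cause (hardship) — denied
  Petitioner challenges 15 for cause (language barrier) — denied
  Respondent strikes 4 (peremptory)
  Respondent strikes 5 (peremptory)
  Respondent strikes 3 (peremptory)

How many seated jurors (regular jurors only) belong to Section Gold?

2

Removed: #1, #2, #3, #4, #5, #9, #11, #12, #13, #14, #17, #20, #24, #25.
Seated jurors 1–8: #6, #7, #8, #10, #15, #16, #18, #19 (alternates #21, #22, #23, #26 not counted).
Of those, in Section Gold: #8, #15 → 2.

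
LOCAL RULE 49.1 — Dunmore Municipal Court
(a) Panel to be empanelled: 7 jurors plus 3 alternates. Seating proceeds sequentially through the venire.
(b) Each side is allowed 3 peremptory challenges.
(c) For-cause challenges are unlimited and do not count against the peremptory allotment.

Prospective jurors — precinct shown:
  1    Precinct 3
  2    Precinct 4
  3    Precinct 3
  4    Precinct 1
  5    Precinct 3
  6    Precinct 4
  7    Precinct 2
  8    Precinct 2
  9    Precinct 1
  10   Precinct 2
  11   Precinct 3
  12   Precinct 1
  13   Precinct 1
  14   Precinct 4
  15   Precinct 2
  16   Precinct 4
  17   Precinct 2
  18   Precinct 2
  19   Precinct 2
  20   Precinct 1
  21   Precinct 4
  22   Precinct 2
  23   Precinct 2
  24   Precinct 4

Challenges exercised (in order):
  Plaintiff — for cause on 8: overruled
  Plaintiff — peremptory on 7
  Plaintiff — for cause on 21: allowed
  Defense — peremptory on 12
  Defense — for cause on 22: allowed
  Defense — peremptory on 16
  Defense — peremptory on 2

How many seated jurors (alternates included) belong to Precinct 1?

Removed: #2, #7, #12, #16, #21, #22.
Seated (10 incl. alternates): #1, #3, #4, #5, #6, #8, #9, #10, #11, #13.
Of those, in Precinct 1: #4, #9, #13 → 3.

3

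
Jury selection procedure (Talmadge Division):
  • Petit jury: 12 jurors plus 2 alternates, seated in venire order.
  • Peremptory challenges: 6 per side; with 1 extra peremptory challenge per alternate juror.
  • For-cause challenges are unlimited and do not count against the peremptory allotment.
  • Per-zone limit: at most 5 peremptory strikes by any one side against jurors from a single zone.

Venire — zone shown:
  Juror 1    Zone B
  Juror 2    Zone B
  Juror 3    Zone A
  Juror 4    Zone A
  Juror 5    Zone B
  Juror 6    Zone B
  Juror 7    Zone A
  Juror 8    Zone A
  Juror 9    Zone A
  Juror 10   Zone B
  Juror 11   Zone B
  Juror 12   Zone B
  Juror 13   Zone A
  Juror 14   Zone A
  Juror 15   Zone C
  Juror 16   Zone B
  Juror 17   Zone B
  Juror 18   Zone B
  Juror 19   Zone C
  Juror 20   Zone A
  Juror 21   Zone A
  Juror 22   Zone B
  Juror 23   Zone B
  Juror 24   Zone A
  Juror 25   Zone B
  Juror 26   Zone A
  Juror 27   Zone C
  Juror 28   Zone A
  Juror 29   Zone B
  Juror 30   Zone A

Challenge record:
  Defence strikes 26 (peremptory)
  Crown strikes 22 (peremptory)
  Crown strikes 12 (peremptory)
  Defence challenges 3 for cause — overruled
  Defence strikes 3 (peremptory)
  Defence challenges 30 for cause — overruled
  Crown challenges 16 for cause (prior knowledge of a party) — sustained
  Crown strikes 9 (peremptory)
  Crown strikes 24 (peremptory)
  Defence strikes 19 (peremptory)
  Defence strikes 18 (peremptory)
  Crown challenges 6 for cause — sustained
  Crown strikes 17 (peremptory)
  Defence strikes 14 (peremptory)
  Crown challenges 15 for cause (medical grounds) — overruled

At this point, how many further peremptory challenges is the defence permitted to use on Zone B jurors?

3

Defence peremptories so far: #26, #3, #19, #18, #14 — 5 of 8 used, 3 left overall.
Against Zone B: #18 — 1 used; per-zone cap 5 leaves 4.
Binding limit: min(3, 4) = 3.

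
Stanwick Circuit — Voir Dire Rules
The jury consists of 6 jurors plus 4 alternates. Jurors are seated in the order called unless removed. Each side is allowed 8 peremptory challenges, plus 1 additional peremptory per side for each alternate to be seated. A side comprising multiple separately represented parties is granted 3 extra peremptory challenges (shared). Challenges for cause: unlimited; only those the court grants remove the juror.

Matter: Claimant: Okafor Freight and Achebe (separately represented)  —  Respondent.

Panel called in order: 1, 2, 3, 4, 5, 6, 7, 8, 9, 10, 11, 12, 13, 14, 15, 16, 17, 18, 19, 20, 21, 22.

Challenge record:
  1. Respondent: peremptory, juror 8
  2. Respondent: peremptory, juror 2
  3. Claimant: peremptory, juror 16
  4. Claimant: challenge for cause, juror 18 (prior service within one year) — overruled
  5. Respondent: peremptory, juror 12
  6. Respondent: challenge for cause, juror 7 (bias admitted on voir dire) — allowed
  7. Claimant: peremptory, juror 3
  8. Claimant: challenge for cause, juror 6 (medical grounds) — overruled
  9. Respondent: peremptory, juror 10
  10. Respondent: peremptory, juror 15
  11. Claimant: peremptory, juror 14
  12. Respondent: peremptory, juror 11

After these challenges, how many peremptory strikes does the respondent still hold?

6

Respondent allotment: 8 base + 1 × 4 alternates = 12.
Respondent peremptories used: #8, #2, #12, #10, #15, #11 — 6 (the for-cause on #7 doesn't count).
Remaining: 12 − 6 = 6.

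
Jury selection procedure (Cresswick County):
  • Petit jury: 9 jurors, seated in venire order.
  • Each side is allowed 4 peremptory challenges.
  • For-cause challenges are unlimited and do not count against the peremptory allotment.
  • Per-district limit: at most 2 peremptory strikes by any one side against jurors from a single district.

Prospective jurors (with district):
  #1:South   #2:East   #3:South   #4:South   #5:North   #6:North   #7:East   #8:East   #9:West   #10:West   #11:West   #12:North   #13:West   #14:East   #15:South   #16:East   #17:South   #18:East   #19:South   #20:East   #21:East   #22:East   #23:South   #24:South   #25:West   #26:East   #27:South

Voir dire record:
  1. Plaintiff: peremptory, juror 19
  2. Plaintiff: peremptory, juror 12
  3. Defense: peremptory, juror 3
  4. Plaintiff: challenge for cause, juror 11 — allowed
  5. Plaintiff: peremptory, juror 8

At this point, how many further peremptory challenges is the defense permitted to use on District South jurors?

Defense peremptories so far: #3 — 1 of 4 used, 3 left overall.
Against District South: #3 — 1 used; per-district cap 2 leaves 1.
Binding limit: min(3, 1) = 1.

1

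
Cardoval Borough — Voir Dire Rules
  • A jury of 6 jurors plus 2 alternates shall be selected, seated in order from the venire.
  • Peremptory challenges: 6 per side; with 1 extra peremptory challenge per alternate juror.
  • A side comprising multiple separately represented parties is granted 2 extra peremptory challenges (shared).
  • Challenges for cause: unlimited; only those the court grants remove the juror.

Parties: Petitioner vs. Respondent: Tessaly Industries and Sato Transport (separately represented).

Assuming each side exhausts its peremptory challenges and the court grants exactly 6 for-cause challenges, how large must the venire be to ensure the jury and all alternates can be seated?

Seats to fill: 6 + 2 alternates = 8.
Peremptories — Petitioner: 6 + 1×2 = 8; Respondent: 6 + 1×2 + 2 = 10; total 18.
For-cause removals: 6.
Minimum venire: 8 + 18 + 6 = 32.

32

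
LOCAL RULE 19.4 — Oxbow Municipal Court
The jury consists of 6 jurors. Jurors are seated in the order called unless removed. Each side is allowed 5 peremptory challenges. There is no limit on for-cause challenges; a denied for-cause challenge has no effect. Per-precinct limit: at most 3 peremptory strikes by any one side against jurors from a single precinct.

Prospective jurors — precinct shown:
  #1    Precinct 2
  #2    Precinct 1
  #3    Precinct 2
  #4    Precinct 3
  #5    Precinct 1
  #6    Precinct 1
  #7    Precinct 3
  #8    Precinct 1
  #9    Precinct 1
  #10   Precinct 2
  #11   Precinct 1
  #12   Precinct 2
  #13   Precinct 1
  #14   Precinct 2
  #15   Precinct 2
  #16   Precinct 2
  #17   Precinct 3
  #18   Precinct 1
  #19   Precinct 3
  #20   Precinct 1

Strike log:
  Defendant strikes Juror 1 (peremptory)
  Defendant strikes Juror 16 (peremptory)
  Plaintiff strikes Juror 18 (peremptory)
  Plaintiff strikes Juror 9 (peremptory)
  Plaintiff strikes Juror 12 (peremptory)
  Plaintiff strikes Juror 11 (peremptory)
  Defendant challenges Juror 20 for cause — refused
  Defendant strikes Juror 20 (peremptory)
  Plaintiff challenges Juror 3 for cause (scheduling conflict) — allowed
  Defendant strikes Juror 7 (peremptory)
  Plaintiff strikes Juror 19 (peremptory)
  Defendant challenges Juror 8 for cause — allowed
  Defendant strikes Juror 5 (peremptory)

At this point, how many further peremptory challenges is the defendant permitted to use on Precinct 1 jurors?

0

Defendant peremptories so far: #1, #16, #20, #7, #5 — 5 of 5 used, 0 left overall.
Against Precinct 1: #20, #5 — 2 used; per-precinct cap 3 leaves 1.
Binding limit: min(0, 1) = 0.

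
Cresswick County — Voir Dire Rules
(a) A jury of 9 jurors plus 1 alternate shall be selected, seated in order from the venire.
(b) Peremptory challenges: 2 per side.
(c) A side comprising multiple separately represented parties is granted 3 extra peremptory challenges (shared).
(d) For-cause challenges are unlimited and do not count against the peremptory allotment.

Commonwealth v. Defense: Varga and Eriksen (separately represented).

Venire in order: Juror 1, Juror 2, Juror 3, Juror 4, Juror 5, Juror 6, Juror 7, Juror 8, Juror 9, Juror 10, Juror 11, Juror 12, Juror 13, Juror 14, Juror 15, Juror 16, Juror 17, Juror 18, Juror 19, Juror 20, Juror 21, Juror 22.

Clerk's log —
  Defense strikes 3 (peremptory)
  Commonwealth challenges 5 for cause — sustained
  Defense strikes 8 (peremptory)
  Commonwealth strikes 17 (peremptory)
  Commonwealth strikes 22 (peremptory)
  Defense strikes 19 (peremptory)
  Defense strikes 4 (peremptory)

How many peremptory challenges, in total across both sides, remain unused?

1

Commonwealth allotment: 2. Defense allotment: 2 base + 3 multi-party = 5.
Commonwealth peremptories used: #17, #22 — 2 (the for-cause on #5 doesn't count).
Defense peremptories used: #3, #8, #19, #4 — 4.
Remaining: (2 − 2) + (5 − 4) = 1.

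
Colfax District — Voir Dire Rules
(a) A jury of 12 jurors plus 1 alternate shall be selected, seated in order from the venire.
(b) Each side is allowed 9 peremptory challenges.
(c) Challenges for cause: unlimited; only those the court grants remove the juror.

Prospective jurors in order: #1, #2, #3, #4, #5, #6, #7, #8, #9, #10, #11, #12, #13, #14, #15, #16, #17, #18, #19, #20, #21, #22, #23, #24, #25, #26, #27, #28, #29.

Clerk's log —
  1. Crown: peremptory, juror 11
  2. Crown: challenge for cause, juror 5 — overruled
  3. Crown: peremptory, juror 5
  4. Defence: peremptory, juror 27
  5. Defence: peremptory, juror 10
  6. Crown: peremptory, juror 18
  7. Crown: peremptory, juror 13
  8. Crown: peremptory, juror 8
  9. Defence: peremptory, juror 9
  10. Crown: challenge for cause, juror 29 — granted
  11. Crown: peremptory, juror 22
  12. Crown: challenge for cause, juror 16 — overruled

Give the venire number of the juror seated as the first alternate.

Removed: #5, #8, #9, #10, #11, #13, #18, #22, #27, #29. (#16 stays — for-cause denied.)
Seating in order: seats 1–12 → #1, #2, #3, #4, #6, #7, #12, #14, #15, #16, #17, #19; alternates → #20.
So alternate 1 is #20.

20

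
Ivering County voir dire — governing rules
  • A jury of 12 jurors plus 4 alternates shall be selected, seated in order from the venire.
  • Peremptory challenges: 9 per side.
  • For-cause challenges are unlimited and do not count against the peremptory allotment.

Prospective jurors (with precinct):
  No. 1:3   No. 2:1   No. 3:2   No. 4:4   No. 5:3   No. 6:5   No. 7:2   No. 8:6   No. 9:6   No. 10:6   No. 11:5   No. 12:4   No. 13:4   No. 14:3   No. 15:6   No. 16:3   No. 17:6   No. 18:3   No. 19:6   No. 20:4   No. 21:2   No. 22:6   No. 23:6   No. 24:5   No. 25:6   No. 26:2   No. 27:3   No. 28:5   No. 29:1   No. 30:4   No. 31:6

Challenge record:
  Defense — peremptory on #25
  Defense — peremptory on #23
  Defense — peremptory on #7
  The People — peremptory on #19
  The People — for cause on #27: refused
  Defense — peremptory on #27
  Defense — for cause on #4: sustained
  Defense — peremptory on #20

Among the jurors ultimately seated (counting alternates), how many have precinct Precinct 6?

5

Removed: #4, #7, #19, #20, #23, #25, #27.
Seated (16 incl. alternates): #1, #2, #3, #5, #6, #8, #9, #10, #11, #12, #13, #14, #15, #16, #17, #18.
Of those, in Precinct 6: #8, #9, #10, #15, #17 → 5.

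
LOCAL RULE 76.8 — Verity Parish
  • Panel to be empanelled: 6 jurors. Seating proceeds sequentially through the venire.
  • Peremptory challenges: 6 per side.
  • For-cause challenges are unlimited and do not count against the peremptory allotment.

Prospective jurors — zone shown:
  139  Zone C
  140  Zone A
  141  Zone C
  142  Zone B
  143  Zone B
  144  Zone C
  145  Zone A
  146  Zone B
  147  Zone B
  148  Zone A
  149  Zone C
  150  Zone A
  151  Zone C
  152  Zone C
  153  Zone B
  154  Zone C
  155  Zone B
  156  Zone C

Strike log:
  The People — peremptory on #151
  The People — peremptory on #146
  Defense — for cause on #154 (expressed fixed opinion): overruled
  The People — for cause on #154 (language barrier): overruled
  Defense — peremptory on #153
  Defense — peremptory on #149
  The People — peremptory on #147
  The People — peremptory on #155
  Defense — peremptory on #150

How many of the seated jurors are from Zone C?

Removed: #146, #147, #149, #150, #151, #153, #155.
Seated jurors 1–6: #139, #140, #141, #142, #143, #144.
Of those, in Zone C: #139, #141, #144 → 3.

3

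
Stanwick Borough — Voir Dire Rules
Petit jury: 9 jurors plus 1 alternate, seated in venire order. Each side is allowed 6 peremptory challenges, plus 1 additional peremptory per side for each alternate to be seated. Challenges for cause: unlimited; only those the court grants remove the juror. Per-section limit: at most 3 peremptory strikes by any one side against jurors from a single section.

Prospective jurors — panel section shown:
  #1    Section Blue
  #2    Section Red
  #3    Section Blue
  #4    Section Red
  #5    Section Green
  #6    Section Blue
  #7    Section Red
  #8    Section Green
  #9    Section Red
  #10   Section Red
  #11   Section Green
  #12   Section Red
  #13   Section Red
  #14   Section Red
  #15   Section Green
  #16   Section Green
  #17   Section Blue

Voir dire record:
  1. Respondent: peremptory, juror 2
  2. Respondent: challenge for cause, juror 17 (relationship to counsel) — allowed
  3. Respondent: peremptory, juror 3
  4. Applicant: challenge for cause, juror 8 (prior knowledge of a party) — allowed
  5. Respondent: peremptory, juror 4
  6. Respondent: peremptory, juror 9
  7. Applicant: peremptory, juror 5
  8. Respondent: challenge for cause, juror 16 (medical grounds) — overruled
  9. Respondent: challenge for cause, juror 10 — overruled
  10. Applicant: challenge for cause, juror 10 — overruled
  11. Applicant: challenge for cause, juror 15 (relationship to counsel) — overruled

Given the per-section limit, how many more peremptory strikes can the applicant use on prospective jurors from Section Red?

Applicant peremptories so far: #5 — 1 of 7 used, 6 left overall.
Against Section Red: none yet — per-section cap 3 leaves 3.
Binding limit: min(6, 3) = 3.

3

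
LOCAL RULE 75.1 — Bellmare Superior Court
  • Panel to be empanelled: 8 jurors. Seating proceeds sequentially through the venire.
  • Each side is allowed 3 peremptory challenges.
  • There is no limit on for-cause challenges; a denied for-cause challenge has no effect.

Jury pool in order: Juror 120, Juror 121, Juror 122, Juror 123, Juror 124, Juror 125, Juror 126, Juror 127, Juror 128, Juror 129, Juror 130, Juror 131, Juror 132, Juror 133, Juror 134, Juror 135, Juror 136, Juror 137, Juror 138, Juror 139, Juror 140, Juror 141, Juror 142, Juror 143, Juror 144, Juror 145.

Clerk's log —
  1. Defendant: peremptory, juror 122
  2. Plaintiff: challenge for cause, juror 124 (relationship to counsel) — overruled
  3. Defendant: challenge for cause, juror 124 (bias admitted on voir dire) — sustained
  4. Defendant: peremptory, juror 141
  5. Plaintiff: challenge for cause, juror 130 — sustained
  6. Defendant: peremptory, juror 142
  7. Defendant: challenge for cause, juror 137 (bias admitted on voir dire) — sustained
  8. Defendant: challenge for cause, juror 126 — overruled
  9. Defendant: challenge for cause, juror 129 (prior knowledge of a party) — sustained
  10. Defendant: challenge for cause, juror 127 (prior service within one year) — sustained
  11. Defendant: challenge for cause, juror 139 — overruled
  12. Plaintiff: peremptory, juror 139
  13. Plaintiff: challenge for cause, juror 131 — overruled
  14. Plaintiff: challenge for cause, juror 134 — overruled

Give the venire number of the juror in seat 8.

132

Removed: #122, #124, #127, #129, #130, #137, #139, #141, #142. (#126, #131, #134 stay — for-cause denied.)
Seating in order: seats 1–8 → #120, #121, #123, #125, #126, #128, #131, #132.
So seat 8 is #132.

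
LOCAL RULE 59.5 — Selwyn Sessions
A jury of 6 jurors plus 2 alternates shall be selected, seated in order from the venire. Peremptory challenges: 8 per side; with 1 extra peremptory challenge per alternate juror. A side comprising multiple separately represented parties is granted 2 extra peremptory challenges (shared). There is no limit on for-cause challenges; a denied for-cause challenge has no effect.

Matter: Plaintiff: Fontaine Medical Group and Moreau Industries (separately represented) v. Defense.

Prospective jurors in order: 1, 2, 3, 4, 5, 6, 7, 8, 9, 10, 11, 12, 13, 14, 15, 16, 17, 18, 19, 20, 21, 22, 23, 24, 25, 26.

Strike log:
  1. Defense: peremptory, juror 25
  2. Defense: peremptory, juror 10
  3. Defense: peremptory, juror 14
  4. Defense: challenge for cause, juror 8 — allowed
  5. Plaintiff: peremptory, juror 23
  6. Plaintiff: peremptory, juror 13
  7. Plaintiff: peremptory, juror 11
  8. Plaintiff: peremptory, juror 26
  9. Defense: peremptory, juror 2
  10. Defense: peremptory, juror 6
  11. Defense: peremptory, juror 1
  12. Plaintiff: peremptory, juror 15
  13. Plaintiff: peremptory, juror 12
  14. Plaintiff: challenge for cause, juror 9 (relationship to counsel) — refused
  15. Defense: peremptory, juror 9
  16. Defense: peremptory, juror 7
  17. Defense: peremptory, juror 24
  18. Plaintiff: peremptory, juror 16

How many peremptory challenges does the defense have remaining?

Defense allotment: 8 base + 1 × 2 alternates = 10.
Defense peremptories used: #25, #10, #14, #2, #6, #1, #9, #7, #24 — 9 (the for-cause on #8 doesn't count).
Remaining: 10 − 9 = 1.

1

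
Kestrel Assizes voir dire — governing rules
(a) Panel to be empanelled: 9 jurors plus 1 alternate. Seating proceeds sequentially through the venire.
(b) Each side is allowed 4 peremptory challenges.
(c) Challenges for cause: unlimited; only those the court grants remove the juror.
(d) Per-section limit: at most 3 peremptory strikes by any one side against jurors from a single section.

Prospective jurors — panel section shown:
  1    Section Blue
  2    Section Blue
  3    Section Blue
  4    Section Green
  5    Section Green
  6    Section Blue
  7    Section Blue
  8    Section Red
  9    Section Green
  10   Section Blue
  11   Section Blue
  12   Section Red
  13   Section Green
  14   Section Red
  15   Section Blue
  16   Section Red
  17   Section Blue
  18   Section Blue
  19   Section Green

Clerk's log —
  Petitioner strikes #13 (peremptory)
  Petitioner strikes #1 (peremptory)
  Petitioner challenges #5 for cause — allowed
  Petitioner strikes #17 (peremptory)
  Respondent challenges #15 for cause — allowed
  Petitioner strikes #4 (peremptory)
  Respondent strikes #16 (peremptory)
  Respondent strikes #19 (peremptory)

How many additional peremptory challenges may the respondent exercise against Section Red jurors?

Respondent peremptories so far: #16, #19 — 2 of 4 used, 2 left overall.
Against Section Red: #16 — 1 used; per-section cap 3 leaves 2.
Binding limit: min(2, 2) = 2.

2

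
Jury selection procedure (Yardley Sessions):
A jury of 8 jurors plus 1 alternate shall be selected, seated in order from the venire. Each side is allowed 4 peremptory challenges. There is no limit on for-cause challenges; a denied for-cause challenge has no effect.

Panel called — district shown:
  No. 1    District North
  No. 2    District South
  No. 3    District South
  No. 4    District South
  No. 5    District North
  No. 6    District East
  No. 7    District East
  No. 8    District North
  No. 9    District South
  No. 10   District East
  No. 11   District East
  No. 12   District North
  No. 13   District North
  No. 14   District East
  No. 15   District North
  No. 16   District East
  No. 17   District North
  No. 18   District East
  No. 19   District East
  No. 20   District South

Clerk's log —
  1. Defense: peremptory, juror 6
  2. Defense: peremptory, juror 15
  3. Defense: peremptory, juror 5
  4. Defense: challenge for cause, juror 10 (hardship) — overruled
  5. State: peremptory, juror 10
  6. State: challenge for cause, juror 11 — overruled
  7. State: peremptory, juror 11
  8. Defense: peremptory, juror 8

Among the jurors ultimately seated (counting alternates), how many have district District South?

4

Removed: #5, #6, #8, #10, #11, #15.
Seated (9 incl. alternates): #1, #2, #3, #4, #7, #9, #12, #13, #14.
Of those, in District South: #2, #3, #4, #9 → 4.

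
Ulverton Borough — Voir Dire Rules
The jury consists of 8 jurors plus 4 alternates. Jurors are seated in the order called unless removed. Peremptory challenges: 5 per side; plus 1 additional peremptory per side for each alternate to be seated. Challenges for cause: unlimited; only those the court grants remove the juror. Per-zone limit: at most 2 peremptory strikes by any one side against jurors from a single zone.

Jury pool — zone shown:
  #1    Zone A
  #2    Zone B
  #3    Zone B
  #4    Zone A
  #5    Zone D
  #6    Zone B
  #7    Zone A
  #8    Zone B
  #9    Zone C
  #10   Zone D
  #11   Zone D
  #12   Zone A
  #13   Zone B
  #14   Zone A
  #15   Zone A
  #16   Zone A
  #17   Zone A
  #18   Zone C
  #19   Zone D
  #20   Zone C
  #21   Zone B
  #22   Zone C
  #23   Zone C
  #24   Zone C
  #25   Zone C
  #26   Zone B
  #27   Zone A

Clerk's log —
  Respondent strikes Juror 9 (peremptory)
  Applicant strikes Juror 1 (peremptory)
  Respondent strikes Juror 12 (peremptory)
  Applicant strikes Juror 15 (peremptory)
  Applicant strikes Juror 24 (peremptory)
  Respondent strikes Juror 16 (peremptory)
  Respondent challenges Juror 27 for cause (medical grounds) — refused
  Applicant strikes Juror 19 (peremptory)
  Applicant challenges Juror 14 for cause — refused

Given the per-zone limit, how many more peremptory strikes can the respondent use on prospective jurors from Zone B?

Respondent peremptories so far: #9, #12, #16 — 3 of 9 used, 6 left overall.
Against Zone B: none yet — per-zone cap 2 leaves 2.
Binding limit: min(6, 2) = 2.

2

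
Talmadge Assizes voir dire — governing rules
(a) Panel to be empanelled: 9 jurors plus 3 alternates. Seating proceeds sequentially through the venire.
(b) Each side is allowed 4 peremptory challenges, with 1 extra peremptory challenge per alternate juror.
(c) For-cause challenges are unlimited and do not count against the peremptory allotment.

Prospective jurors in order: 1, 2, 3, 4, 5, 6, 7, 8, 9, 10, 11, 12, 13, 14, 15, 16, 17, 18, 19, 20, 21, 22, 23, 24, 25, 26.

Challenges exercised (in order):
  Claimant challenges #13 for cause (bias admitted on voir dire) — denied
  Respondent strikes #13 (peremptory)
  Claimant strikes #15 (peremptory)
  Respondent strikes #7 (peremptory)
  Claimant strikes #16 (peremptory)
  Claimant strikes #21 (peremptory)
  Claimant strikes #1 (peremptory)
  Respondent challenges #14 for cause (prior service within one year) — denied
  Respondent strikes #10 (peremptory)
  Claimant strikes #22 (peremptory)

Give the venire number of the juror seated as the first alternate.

Removed: #1, #7, #10, #13, #15, #16, #21, #22. (#14 stays — for-cause denied.)
Seating in order: seats 1–9 → #2, #3, #4, #5, #6, #8, #9, #11, #12; alternates → #14, #17, #18.
So alternate 1 is #14.

14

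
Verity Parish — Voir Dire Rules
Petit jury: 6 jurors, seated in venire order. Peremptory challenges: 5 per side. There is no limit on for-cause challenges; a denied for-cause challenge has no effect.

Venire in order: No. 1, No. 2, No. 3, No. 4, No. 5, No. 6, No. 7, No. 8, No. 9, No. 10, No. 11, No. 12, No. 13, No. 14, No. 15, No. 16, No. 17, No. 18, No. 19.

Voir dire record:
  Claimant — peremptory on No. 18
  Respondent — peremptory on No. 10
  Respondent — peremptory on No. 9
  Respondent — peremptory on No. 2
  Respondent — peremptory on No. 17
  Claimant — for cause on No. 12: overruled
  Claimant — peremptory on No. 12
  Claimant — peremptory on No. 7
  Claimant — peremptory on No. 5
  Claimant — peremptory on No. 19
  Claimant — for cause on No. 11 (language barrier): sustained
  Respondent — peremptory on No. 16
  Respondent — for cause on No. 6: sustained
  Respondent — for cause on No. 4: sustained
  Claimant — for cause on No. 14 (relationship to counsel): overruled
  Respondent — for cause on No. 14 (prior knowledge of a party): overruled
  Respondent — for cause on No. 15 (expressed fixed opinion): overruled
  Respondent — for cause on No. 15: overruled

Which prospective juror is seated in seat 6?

15

Removed: #2, #4, #5, #6, #7, #9, #10, #11, #12, #16, #17, #18, #19. (#14, #15 stay — for-cause denied.)
Seating in order: seats 1–6 → #1, #3, #8, #13, #14, #15.
So seat 6 is #15.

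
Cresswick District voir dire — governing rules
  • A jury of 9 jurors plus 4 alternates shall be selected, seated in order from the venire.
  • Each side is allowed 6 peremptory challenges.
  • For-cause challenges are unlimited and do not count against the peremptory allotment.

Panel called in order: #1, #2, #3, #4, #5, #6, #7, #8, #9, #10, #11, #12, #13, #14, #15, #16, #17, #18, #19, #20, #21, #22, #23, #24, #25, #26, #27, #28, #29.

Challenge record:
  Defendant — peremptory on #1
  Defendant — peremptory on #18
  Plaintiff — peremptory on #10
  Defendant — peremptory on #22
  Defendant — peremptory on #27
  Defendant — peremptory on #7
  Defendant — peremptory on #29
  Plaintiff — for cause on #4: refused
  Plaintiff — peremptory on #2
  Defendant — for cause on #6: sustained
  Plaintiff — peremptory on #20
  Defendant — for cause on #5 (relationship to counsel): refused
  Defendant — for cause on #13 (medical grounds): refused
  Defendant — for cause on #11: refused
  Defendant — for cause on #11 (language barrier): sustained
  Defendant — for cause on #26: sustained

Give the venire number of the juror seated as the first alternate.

Removed: #1, #2, #6, #7, #10, #11, #18, #20, #22, #26, #27, #29. (#4, #5, #13 stay — for-cause denied.)
Filling seats in venire order through position 10: #3, #4, #5, #8, #9, #12, #13, #14, #15, #16.
So alternate 1 is #16.

16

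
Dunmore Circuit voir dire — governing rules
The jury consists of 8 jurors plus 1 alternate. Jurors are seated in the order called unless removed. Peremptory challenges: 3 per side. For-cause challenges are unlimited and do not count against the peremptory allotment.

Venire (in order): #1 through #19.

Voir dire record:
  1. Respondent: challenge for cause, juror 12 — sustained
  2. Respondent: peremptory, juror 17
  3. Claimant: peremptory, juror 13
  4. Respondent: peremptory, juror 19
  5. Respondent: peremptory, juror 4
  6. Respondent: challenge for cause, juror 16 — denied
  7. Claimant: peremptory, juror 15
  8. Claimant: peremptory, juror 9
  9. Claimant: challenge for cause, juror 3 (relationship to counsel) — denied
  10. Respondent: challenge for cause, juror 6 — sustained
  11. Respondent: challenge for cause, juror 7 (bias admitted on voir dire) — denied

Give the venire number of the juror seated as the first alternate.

Removed: #4, #6, #9, #12, #13, #15, #17, #19. (#3, #7, #16 stay — for-cause denied.)
Filling seats in venire order through position 9: #1, #2, #3, #5, #7, #8, #10, #11, #14.
So alternate 1 is #14.

14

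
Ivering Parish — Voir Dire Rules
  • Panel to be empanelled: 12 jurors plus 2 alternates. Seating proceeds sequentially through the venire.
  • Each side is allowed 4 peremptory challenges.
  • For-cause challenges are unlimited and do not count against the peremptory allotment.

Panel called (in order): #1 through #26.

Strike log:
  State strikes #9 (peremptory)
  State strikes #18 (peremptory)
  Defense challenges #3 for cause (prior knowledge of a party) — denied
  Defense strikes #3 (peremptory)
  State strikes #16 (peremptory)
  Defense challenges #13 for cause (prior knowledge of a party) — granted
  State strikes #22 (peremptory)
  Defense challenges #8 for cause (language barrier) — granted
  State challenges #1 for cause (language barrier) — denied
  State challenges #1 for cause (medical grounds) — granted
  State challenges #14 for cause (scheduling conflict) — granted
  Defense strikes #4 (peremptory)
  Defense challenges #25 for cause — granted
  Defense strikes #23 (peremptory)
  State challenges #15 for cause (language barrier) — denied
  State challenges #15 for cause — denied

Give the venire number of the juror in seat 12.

21

Removed: #1, #3, #4, #8, #9, #13, #14, #16, #18, #22, #23, #25. (#15 stays — for-cause denied.)
Seating in order: seats 1–12 → #2, #5, #6, #7, #10, #11, #12, #15, #17, #19, #20, #21; alternates → #24, #26.
So seat 12 is #21.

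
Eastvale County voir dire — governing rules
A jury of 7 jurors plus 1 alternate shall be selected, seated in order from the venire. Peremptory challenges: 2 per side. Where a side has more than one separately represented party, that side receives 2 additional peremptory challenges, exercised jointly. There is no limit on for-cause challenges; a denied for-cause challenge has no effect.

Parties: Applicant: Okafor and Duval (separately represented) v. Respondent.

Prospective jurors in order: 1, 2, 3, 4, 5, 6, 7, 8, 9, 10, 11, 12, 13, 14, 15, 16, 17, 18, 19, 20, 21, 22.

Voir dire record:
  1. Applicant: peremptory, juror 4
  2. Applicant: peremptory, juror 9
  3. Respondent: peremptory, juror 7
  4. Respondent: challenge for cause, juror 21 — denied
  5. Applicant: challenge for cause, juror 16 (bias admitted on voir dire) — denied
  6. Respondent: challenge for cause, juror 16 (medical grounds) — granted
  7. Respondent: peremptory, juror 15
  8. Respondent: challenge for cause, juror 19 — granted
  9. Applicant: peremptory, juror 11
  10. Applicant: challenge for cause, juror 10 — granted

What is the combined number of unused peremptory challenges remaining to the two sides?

Applicant allotment: 2 base + 2 multi-party = 4. Respondent allotment: 2.
Applicant peremptories used: #4, #9, #11 — 3 (for-cause on #16, #10 don't count).
Respondent peremptories used: #7, #15 — 2 (for-cause on #21, #16, #19 don't count).
Remaining: (4 − 3) + (2 − 2) = 1.

1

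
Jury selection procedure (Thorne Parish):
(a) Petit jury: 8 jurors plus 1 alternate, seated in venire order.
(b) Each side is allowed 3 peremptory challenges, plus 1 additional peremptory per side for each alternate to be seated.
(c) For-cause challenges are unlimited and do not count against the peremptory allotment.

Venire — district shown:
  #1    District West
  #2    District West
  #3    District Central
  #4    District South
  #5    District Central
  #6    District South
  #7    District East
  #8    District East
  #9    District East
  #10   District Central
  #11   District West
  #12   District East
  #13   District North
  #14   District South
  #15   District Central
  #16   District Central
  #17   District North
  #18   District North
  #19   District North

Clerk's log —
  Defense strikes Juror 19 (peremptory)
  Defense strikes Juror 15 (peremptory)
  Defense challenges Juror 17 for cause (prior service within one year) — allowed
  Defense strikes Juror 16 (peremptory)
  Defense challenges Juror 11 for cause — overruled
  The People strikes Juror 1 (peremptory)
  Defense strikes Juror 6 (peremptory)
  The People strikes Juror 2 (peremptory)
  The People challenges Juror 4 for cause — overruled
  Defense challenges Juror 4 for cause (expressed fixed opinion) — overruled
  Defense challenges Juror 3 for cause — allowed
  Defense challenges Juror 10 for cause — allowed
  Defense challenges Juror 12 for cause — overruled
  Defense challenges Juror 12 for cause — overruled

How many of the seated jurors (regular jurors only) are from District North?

1

Removed: #1, #2, #3, #6, #10, #15, #16, #17, #19.
Seated jurors 1–8: #4, #5, #7, #8, #9, #11, #12, #13 (alternates #14 not counted).
Of those, in District North: #13 → 1.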